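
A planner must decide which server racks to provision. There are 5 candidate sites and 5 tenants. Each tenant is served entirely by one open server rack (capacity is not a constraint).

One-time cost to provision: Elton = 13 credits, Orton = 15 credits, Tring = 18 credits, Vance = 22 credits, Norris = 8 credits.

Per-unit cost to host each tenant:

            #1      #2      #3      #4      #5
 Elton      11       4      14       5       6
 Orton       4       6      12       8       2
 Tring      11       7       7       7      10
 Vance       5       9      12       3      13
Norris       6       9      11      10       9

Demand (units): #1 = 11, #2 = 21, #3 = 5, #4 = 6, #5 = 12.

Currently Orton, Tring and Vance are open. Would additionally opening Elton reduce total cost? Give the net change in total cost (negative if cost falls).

Current service cost with {Orton, Tring, Vance}: 247.
Adding Elton: each tenant re-picks its cheapest; new service cost 205, saving 42.
Extra fixed cost: 13. Net change = 13 − 42 = -29.
(Totals: 302 → 273.)

Yes — net change −29 (cost falls by 29).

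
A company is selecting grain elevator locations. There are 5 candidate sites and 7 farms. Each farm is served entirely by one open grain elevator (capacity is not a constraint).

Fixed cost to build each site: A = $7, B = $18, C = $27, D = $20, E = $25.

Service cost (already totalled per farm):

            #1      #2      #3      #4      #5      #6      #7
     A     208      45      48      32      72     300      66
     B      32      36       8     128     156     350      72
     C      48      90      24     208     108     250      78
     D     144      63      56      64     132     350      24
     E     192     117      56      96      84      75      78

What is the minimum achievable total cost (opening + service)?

For any fixed open set, each farm goes to its cheapest open site; total = fixed + service.
{A, B, D, E}: #1→B 32, #2→B 36, #3→B 8, #4→A 32, #5→A 72, #6→E 75, #7→D 24. Service 279; fixed 70; total 349.
{A, B, E}: #1→B 32, #2→B 36, #3→B 8, #4→A 32, #5→A 72, #6→E 75, #7→A 66. Service 321; fixed 50; total 371.
{A, B, C, D, E}: service 279 + fixed 97 = 376
{A}: #1→A 208, #2→A 45, #3→A 48, #4→A 32, #5→A 72, #6→A 300, #7→A 66. Service 771; fixed 7; total 778.
No other subset beats 349.

Minimum total cost: 349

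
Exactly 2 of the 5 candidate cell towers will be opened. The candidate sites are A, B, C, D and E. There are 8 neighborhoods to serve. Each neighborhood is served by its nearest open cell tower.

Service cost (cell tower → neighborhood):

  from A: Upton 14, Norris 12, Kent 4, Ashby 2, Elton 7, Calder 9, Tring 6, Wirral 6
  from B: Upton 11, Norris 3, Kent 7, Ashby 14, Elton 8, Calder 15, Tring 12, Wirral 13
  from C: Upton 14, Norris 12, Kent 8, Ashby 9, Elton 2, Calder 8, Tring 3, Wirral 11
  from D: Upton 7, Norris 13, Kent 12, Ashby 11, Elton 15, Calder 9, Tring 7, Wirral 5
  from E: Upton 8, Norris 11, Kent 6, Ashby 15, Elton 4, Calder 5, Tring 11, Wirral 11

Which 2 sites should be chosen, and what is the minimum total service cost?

Choose A and E; total service cost 46.

With exactly 2 open, each neighborhood uses its cheapest among the chosen.
{A, E}: Upton→E 8, Norris→E 11, Kent→A 4, Ashby→A 2, Elton→E 4, Calder→E 5, Tring→A 6, Wirral→A 6. Service cost 46.
{A, B}: service cost 48
{A, C}: service cost 51
Among all 10 size-2 choices, {A, E} is lowest.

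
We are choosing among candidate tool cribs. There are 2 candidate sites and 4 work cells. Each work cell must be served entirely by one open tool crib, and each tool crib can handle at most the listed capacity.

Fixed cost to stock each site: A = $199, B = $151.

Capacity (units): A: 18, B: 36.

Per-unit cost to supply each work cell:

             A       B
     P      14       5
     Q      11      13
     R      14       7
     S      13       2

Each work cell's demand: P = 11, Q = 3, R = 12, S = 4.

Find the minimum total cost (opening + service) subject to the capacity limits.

Minimum total cost: 337

Open {B}: P→B 5·11=55, Q→B 13·3=39, R→B 7·12=84, S→B 2·4=8.
Loads: B carries 30/36. Service 186; fixed 151; total 337.
Next best feasible plan costs 530.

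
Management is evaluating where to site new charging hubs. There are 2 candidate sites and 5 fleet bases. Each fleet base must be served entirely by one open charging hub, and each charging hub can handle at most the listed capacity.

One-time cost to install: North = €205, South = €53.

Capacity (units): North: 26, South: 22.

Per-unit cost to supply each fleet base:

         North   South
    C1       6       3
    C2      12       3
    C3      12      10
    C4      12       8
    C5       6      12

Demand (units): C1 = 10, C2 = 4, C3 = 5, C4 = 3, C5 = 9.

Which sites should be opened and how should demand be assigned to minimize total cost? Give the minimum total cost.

Open {North, South}: C1→South 3·10=30, C2→South 3·4=12, C3→South 10·5=50, C4→South 8·3=24, C5→North 6·9=54.
Loads: North carries 9/26, South carries 22/22. Service 170; fixed 258; total 428.
Next best feasible plan costs 438.

Minimum total cost: 428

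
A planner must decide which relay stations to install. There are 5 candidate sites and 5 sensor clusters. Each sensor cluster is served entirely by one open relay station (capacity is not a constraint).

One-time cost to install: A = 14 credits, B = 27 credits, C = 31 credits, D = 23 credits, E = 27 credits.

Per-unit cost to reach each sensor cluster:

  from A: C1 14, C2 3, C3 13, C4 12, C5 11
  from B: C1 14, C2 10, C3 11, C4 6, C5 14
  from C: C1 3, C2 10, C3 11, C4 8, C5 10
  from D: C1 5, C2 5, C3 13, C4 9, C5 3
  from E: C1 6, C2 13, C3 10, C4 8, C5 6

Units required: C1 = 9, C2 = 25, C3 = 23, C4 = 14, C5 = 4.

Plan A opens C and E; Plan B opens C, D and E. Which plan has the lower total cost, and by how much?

Plan A: {C, E}: C1→C 3·9=27, C2→C 10·25=250, C3→E 10·23=230, C4→C 8·14=112, C5→E 6·4=24. Service 643; fixed 58; total 701.
Plan B: {C, D, E}: C1→C 3·9=27, C2→D 5·25=125, C3→E 10·23=230, C4→C 8·14=112, C5→D 3·4=12. Service 506; fixed 81; total 587.
Difference: |701 − 587| = 114.

Plan B is cheaper by 114.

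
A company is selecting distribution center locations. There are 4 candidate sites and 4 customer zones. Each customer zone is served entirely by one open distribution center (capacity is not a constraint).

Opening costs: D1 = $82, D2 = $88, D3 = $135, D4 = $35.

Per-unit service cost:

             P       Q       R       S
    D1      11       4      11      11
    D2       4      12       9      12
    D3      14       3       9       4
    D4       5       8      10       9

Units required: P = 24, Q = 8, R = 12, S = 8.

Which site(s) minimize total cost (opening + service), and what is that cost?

For any fixed open set, each customer zone goes to its cheapest open site; total = fixed + service.
{D4}: P→D4 5·24=120, Q→D4 8·8=64, R→D4 10·12=120, S→D4 9·8=72. Service 376; fixed 35; total 411.
{D3, D4}: P→D4 5·24=120, Q→D3 3·8=24, R→D3 9·12=108, S→D3 4·8=32. Service 284; fixed 170; total 454.
{D1, D4}: P→D4 5·24=120, Q→D1 4·8=32, R→D4 10·12=120, S→D4 9·8=72. Service 344; fixed 117; total 461.
{D1, D2, D3, D4}: service 260 + fixed 340 = 600
(All 15 nonempty subsets were checked; D4 only is lowest.)

Open D4 only; minimum total cost 411.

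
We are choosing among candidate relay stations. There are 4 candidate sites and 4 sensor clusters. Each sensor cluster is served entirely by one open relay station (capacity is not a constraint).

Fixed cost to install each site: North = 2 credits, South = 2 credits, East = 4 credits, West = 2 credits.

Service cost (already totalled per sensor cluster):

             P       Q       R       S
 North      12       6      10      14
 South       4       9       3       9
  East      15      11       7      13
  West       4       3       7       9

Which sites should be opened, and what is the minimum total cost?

Open South and West; minimum total cost 23.

For any fixed open set, each sensor cluster goes to its cheapest open site; total = fixed + service.
{South, West}: P→South 4, Q→West 3, R→South 3, S→South 9. Service 19; fixed 4; total 23.
{North, South, West}: service 19 + fixed 6 = 25
{West}: service 23 + fixed 2 = 25
{North, South, East, West}: service 19 + fixed 10 = 29
No other subset beats 23.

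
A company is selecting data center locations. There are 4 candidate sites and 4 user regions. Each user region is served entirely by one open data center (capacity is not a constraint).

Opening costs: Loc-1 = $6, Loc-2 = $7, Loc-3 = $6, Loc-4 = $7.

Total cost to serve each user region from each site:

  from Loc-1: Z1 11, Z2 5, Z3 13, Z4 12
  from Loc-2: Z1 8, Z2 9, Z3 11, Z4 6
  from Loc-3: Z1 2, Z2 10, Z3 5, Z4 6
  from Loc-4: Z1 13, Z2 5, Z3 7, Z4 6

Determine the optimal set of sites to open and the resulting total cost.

For any fixed open set, each user region goes to its cheapest open site; total = fixed + service.
{Loc-3}: Z1→Loc-3 2, Z2→Loc-3 10, Z3→Loc-3 5, Z4→Loc-3 6. Service 23; fixed 6; total 29.
{Loc-1, Loc-3}: service 18 + fixed 12 = 30
{Loc-3, Loc-4}: service 18 + fixed 13 = 31
{Loc-1, Loc-2, Loc-3, Loc-4}: service 18 + fixed 26 = 44
(All 15 nonempty subsets were checked; Loc-3 only is lowest.)

Open Loc-3 only; minimum total cost 29.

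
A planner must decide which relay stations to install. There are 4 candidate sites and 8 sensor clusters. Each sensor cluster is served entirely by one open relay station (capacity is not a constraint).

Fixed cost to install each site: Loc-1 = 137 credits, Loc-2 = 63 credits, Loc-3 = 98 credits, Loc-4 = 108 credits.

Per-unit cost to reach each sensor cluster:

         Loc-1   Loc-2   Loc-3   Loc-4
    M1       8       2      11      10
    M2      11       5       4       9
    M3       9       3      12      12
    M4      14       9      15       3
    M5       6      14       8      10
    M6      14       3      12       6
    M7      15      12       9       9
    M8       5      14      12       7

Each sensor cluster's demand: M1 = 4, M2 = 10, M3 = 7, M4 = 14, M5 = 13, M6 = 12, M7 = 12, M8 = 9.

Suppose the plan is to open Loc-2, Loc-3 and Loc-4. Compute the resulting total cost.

Total cost: 691

Each sensor cluster is assigned to its cheapest site among the open ones.
{Loc-2, Loc-3, Loc-4}: M1→Loc-2 2·4=8, M2→Loc-3 4·10=40, M3→Loc-2 3·7=21, M4→Loc-4 3·14=42, M5→Loc-3 8·13=104, M6→Loc-2 3·12=36, M7→Loc-3 9·12=108, M8→Loc-4 7·9=63. Service 422; fixed 269; total 691.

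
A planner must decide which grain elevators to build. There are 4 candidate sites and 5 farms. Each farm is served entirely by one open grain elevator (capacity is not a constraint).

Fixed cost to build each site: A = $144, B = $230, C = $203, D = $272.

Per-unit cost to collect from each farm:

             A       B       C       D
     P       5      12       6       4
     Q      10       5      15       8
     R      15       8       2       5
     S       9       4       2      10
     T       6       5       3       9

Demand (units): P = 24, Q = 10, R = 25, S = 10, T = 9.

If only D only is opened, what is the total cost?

Each farm is assigned to its cheapest site among the open ones.
{D}: P→D 4·24=96, Q→D 8·10=80, R→D 5·25=125, S→D 10·10=100, T→D 9·9=81. Service 482; fixed 272; total 754.

Total cost: 754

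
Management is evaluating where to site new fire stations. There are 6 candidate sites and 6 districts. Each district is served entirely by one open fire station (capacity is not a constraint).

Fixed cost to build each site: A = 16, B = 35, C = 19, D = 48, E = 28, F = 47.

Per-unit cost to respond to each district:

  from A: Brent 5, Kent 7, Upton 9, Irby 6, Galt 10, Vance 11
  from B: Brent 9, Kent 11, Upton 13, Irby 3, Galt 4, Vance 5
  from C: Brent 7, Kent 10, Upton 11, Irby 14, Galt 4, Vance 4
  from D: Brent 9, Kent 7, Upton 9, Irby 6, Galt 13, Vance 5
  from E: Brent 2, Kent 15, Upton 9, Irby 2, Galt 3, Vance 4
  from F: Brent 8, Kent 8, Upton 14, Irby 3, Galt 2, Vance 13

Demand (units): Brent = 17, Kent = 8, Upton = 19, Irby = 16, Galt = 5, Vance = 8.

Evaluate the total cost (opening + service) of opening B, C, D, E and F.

Total cost: 512

Each district is assigned to its cheapest site among the open ones.
{B, C, D, E, F}: Brent→E 2·17=34, Kent→D 7·8=56, Upton→D 9·19=171, Irby→E 2·16=32, Galt→F 2·5=10, Vance→C 4·8=32. Service 335; fixed 177; total 512.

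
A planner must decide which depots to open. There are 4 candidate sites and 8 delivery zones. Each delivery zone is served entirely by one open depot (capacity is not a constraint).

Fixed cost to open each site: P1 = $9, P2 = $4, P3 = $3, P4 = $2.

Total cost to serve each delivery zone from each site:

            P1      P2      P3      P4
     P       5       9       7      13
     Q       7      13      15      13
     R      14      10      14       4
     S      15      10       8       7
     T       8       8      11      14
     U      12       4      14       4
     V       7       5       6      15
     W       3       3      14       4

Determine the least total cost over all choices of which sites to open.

For any fixed open set, each delivery zone goes to its cheapest open site; total = fixed + service.
{P1, P4}: P→P1 5, Q→P1 7, R→P4 4, S→P4 7, T→P1 8, U→P4 4, V→P1 7, W→P1 3. Service 45; fixed 11; total 56.
{P1, P2, P4}: service 43 + fixed 15 = 58
{P1, P3, P4}: P→P1 5, Q→P1 7, R→P4 4, S→P4 7, T→P1 8, U→P4 4, V→P3 6, W→P1 3. Service 44; fixed 14; total 58.
{P1, P2, P3, P4}: service 43 + fixed 18 = 61
No other subset beats 56.

Minimum total cost: 56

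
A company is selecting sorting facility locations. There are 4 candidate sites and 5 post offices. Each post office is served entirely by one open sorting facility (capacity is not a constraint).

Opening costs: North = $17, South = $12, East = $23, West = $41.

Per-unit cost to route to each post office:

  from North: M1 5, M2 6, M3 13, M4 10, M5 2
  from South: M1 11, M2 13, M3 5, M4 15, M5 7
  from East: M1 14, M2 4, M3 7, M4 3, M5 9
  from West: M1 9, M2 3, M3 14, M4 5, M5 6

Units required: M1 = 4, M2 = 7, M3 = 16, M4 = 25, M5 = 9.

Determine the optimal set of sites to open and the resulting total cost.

Open North, South and East; minimum total cost 273.

For any fixed open set, each post office goes to its cheapest open site; total = fixed + service.
{North, South, East}: M1→North 5·4=20, M2→East 4·7=28, M3→South 5·16=80, M4→East 3·25=75, M5→North 2·9=18. Service 221; fixed 52; total 273.
{North, East}: service 253 + fixed 40 = 293
{North, South, East, West}: M1→North 5·4=20, M2→West 3·7=21, M3→South 5·16=80, M4→East 3·25=75, M5→North 2·9=18. Service 214; fixed 93; total 307.
{South}: service 653 + fixed 12 = 665
No other subset beats 273.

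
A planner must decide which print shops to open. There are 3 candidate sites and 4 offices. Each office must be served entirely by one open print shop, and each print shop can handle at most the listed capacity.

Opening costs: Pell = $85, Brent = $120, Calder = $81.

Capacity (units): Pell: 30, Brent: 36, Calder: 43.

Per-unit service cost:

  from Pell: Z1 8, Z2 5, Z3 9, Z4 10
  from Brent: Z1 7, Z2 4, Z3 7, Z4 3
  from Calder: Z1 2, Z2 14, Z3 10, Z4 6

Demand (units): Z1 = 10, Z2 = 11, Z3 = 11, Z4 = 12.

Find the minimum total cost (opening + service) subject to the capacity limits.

Open {Brent, Calder}: Z1→Calder 2·10=20, Z2→Brent 4·11=44, Z3→Brent 7·11=77, Z4→Brent 3·12=36.
Loads: Brent carries 34/36, Calder carries 10/43. Service 177; fixed 201; total 378.
Next best feasible plan costs 411.

Minimum total cost: 378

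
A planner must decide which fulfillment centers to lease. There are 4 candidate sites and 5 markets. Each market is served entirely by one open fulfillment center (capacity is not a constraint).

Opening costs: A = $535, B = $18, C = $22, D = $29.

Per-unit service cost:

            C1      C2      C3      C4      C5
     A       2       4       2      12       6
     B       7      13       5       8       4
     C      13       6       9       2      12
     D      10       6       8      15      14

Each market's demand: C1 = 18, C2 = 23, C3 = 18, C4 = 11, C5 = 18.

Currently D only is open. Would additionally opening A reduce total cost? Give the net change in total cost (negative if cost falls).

Current service cost with {D}: 879.
Adding A: each market re-picks its cheapest; new service cost 404, saving 475.
Extra fixed cost: 535. Net change = 535 − 475 = 60.
(Totals: 908 → 968.)

No — net change +60 (cost rises by 60).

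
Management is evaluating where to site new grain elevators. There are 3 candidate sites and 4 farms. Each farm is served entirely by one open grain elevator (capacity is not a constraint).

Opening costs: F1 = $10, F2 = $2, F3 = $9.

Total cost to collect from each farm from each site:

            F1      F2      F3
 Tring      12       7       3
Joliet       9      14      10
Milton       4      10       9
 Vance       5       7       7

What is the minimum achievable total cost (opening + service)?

For any fixed open set, each farm goes to its cheapest open site; total = fixed + service.
{F1, F2}: Tring→F2 7, Joliet→F1 9, Milton→F1 4, Vance→F1 5. Service 25; fixed 12; total 37.
{F3}: service 29 + fixed 9 = 38
{F1}: Tring→F1 12, Joliet→F1 9, Milton→F1 4, Vance→F1 5. Service 30; fixed 10; total 40.
{F1, F2, F3}: service 21 + fixed 21 = 42
(All 7 nonempty subsets were checked; F1 and F2 is lowest.)

Minimum total cost: 37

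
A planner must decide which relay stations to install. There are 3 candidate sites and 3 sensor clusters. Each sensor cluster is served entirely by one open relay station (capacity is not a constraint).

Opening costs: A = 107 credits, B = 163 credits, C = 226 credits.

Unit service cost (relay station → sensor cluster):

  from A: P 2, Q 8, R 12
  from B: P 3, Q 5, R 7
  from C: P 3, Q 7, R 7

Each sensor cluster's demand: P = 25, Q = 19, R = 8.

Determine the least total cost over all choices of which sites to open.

Minimum total cost: 389

For any fixed open set, each sensor cluster goes to its cheapest open site; total = fixed + service.
{B}: P→B 3·25=75, Q→B 5·19=95, R→B 7·8=56. Service 226; fixed 163; total 389.
{A}: service 298 + fixed 107 = 405
{A, B}: service 201 + fixed 270 = 471
{A, B, C}: service 201 + fixed 496 = 697
(All 7 nonempty subsets were checked; B only is lowest.)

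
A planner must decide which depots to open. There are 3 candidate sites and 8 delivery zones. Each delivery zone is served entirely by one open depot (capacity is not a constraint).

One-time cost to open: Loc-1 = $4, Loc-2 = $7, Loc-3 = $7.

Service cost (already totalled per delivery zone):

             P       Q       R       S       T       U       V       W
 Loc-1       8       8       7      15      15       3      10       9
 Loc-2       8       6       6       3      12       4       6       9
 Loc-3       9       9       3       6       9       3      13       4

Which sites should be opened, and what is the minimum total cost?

For any fixed open set, each delivery zone goes to its cheapest open site; total = fixed + service.
{Loc-2, Loc-3}: P→Loc-2 8, Q→Loc-2 6, R→Loc-3 3, S→Loc-2 3, T→Loc-3 9, U→Loc-3 3, V→Loc-2 6, W→Loc-3 4. Service 42; fixed 14; total 56.
{Loc-1, Loc-2, Loc-3}: P→Loc-1 8, Q→Loc-2 6, R→Loc-3 3, S→Loc-2 3, T→Loc-3 9, U→Loc-1 3, V→Loc-2 6, W→Loc-3 4. Service 42; fixed 18; total 60.
{Loc-2}: service 54 + fixed 7 = 61
{Loc-1}: P→Loc-1 8, Q→Loc-1 8, R→Loc-1 7, S→Loc-1 15, T→Loc-1 15, U→Loc-1 3, V→Loc-1 10, W→Loc-1 9. Service 75; fixed 4; total 79.
No other subset beats 56.

Open Loc-2 and Loc-3; minimum total cost 56.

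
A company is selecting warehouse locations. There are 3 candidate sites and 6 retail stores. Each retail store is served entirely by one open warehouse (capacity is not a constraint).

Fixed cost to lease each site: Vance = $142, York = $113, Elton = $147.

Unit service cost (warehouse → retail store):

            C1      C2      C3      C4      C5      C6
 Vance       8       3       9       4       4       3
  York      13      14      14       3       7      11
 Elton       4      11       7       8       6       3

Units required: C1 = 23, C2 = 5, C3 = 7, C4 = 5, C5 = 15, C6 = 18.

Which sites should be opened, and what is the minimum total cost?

Open Elton only; minimum total cost 527.

For any fixed open set, each retail store goes to its cheapest open site; total = fixed + service.
{Elton}: C1→Elton 4·23=92, C2→Elton 11·5=55, C3→Elton 7·7=49, C4→Elton 8·5=40, C5→Elton 6·15=90, C6→Elton 3·18=54. Service 380; fixed 147; total 527.
{Vance}: C1→Vance 8·23=184, C2→Vance 3·5=15, C3→Vance 9·7=63, C4→Vance 4·5=20, C5→Vance 4·15=60, C6→Vance 3·18=54. Service 396; fixed 142; total 538.
{Vance, Elton}: service 290 + fixed 289 = 579
{Vance, York, Elton}: C1→Elton 4·23=92, C2→Vance 3·5=15, C3→Elton 7·7=49, C4→York 3·5=15, C5→Vance 4·15=60, C6→Vance 3·18=54. Service 285; fixed 402; total 687.
(All 7 nonempty subsets were checked; Elton only is lowest.)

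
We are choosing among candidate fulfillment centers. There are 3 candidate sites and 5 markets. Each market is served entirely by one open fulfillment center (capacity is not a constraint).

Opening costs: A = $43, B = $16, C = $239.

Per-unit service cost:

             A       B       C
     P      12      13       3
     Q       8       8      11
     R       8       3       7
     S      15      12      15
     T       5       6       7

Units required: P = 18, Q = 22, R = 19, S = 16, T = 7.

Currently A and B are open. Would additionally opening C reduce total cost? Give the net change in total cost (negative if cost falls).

No — net change +77 (cost rises by 77).

Current service cost with {A, B}: 676.
Adding C: each market re-picks its cheapest; new service cost 514, saving 162.
Extra fixed cost: 239. Net change = 239 − 162 = 77.
(Totals: 735 → 812.)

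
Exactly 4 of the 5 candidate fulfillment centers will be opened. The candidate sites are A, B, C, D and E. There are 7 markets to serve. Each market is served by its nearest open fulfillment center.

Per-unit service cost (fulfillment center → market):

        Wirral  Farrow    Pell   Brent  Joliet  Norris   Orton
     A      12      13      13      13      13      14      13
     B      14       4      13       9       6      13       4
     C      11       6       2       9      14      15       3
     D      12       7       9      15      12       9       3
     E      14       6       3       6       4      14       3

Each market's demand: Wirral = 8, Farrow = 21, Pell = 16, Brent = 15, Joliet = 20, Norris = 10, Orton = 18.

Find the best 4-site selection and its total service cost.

Choose B, C, D and E; total service cost 518.

With exactly 4 open, each market uses its cheapest among the chosen.
{B, C, D, E}: Wirral→C 11·8=88, Farrow→B 4·21=84, Pell→C 2·16=32, Brent→E 6·15=90, Joliet→E 4·20=80, Norris→D 9·10=90, Orton→C 3·18=54. Service cost 518.
{A, B, D, E}: service cost 542
{A, B, C, E}: service cost 558
Among all 5 size-4 choices, {B, C, D, E} is lowest.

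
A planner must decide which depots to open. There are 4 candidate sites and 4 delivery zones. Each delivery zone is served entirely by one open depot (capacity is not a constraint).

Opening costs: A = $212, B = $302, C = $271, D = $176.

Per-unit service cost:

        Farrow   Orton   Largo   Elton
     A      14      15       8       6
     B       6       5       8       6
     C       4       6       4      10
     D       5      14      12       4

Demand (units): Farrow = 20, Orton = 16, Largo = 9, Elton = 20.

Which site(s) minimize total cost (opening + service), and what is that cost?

Open C only; minimum total cost 683.

For any fixed open set, each delivery zone goes to its cheapest open site; total = fixed + service.
{C}: Farrow→C 4·20=80, Orton→C 6·16=96, Largo→C 4·9=36, Elton→C 10·20=200. Service 412; fixed 271; total 683.
{D}: Farrow→D 5·20=100, Orton→D 14·16=224, Largo→D 12·9=108, Elton→D 4·20=80. Service 512; fixed 176; total 688.
{B}: service 392 + fixed 302 = 694
{A, B, C, D}: service 276 + fixed 961 = 1237
No other subset beats 683.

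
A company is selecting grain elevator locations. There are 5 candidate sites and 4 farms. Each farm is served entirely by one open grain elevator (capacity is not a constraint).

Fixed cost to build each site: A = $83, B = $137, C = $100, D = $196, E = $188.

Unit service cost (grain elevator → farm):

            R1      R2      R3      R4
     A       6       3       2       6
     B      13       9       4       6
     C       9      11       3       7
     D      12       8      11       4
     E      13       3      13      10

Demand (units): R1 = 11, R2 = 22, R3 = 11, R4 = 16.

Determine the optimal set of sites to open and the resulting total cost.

For any fixed open set, each farm goes to its cheapest open site; total = fixed + service.
{A}: R1→A 6·11=66, R2→A 3·22=66, R3→A 2·11=22, R4→A 6·16=96. Service 250; fixed 83; total 333.
{A, C}: service 250 + fixed 183 = 433
{A, B}: service 250 + fixed 220 = 470
{A, B, C, D, E}: service 218 + fixed 704 = 922
No other subset beats 333.

Open A only; minimum total cost 333.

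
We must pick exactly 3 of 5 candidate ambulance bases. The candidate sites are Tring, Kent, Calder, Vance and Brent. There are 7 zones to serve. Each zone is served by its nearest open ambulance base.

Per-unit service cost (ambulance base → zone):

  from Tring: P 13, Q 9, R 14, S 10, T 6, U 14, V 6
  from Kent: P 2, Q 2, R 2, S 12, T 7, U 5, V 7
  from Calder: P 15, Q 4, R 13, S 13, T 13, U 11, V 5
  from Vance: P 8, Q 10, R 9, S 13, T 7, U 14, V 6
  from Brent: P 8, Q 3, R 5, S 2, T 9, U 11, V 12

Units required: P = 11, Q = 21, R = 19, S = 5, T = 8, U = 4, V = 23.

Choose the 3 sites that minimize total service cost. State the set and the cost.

Choose Kent, Calder and Brent; total service cost 303.

With exactly 3 open, each zone uses its cheapest among the chosen.
{Kent, Calder, Brent}: P→Kent 2·11=22, Q→Kent 2·21=42, R→Kent 2·19=38, S→Brent 2·5=10, T→Kent 7·8=56, U→Kent 5·4=20, V→Calder 5·23=115. Service cost 303.
{Tring, Kent, Brent}: service cost 318
{Kent, Vance, Brent}: service cost 326
Among all 10 size-3 choices, {Kent, Calder, Brent} is lowest.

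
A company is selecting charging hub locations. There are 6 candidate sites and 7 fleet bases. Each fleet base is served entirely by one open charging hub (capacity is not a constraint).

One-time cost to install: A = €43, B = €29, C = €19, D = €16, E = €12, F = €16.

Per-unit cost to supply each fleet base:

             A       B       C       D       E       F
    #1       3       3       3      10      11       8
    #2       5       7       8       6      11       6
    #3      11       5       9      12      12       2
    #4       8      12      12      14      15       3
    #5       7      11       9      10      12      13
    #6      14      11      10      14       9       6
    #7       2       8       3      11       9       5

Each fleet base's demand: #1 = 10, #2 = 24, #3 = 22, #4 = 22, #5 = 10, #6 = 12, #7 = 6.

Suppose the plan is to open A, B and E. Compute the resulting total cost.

Each fleet base is assigned to its cheapest site among the open ones.
{A, B, E}: #1→A 3·10=30, #2→A 5·24=120, #3→B 5·22=110, #4→A 8·22=176, #5→A 7·10=70, #6→E 9·12=108, #7→A 2·6=12. Service 626; fixed 84; total 710.

Total cost: 710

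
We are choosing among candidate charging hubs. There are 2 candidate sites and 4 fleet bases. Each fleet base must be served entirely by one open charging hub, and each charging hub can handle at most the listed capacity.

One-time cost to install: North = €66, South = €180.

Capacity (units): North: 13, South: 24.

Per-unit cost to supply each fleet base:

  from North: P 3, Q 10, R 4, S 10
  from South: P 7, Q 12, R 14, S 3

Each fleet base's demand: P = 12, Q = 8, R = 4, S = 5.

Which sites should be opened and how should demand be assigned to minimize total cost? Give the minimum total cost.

Open {North, South}: P→South 7·12=84, Q→North 10·8=80, R→North 4·4=16, S→South 3·5=15.
Loads: North carries 12/13, South carries 17/24. Service 195; fixed 246; total 441.
Next best feasible plan costs 449.

Minimum total cost: 441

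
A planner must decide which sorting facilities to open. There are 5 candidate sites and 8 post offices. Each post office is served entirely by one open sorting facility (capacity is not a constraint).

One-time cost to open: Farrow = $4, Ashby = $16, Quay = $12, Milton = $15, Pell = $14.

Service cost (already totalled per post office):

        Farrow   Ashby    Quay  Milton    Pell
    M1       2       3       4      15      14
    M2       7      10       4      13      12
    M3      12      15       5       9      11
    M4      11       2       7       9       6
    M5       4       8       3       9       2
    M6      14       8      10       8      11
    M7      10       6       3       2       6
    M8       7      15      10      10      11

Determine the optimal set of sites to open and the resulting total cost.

For any fixed open set, each post office goes to its cheapest open site; total = fixed + service.
{Farrow, Quay}: M1→Farrow 2, M2→Quay 4, M3→Quay 5, M4→Quay 7, M5→Quay 3, M6→Quay 10, M7→Quay 3, M8→Farrow 7. Service 41; fixed 16; total 57.
{Quay}: service 46 + fixed 12 = 58
{Farrow, Ashby, Quay}: M1→Farrow 2, M2→Quay 4, M3→Quay 5, M4→Ashby 2, M5→Quay 3, M6→Ashby 8, M7→Quay 3, M8→Farrow 7. Service 34; fixed 32; total 66.
{Farrow, Ashby, Quay, Milton, Pell}: M1→Farrow 2, M2→Quay 4, M3→Quay 5, M4→Ashby 2, M5→Pell 2, M6→Ashby 8, M7→Milton 2, M8→Farrow 7. Service 32; fixed 61; total 93.
No other subset beats 57.

Open Farrow and Quay; minimum total cost 57.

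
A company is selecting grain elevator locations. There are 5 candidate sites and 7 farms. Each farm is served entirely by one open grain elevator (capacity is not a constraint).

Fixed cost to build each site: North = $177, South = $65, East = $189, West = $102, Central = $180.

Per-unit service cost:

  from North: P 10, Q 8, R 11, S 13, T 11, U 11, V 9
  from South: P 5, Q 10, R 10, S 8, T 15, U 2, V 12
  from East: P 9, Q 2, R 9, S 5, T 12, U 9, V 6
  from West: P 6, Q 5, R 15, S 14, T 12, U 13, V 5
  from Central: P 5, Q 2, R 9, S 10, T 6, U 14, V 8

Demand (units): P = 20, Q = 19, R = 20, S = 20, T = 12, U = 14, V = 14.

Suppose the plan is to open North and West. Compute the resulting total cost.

Total cost: 1330

Each farm is assigned to its cheapest site among the open ones.
{North, West}: P→West 6·20=120, Q→West 5·19=95, R→North 11·20=220, S→North 13·20=260, T→North 11·12=132, U→North 11·14=154, V→West 5·14=70. Service 1051; fixed 279; total 1330.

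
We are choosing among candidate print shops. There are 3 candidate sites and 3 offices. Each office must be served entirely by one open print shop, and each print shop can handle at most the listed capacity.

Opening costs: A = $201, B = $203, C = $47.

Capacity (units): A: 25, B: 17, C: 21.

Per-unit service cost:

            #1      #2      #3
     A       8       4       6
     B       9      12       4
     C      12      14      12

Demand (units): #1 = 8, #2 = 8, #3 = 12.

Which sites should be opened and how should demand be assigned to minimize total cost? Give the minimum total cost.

Open {A, C}: #1→C 12·8=96, #2→A 4·8=32, #3→A 6·12=72.
Loads: A carries 20/25, C carries 8/21. Service 200; fixed 248; total 448.
Next best feasible plan costs 488.

Minimum total cost: 448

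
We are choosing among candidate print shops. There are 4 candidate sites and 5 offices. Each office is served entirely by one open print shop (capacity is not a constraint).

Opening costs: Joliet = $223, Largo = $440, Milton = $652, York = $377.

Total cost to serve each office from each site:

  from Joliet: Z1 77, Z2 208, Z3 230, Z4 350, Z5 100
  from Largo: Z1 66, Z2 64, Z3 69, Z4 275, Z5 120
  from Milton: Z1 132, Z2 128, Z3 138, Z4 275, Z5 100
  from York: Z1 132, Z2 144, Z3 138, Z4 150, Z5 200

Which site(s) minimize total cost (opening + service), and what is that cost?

Open Largo only; minimum total cost 1034.

For any fixed open set, each office goes to its cheapest open site; total = fixed + service.
{Largo}: Z1→Largo 66, Z2→Largo 64, Z3→Largo 69, Z4→Largo 275, Z5→Largo 120. Service 594; fixed 440; total 1034.
{York}: Z1→York 132, Z2→York 144, Z3→York 138, Z4→York 150, Z5→York 200. Service 764; fixed 377; total 1141.
{Joliet}: Z1→Joliet 77, Z2→Joliet 208, Z3→Joliet 230, Z4→Joliet 350, Z5→Joliet 100. Service 965; fixed 223; total 1188.
{Joliet, Largo, Milton, York}: Z1→Largo 66, Z2→Largo 64, Z3→Largo 69, Z4→York 150, Z5→Joliet 100. Service 449; fixed 1692; total 2141.
No other subset beats 1034.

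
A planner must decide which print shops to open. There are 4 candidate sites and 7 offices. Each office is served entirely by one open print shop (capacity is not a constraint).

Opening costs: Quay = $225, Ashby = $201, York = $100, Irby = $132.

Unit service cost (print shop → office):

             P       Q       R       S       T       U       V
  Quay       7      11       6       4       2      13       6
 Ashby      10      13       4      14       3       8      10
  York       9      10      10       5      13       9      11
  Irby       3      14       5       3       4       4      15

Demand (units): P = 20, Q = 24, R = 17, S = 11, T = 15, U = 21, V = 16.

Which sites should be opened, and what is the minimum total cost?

For any fixed open set, each office goes to its cheapest open site; total = fixed + service.
{York, Irby}: P→Irby 3·20=60, Q→York 10·24=240, R→Irby 5·17=85, S→Irby 3·11=33, T→Irby 4·15=60, U→Irby 4·21=84, V→York 11·16=176. Service 738; fixed 232; total 970.
{Quay, Irby}: service 652 + fixed 357 = 1009
{Irby}: P→Irby 3·20=60, Q→Irby 14·24=336, R→Irby 5·17=85, S→Irby 3·11=33, T→Irby 4·15=60, U→Irby 4·21=84, V→Irby 15·16=240. Service 898; fixed 132; total 1030.
{Quay, Ashby, York, Irby}: service 611 + fixed 658 = 1269
No other subset beats 970.

Open York and Irby; minimum total cost 970.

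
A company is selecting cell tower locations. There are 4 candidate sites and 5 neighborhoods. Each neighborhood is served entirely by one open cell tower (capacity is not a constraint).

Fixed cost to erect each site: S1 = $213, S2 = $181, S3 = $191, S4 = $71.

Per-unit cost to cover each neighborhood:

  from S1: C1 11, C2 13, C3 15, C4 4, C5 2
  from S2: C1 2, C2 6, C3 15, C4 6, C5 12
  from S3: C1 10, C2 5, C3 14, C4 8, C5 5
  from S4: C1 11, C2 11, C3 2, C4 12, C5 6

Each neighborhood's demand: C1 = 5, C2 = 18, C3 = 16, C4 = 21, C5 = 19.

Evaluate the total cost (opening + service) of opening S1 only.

Total cost: 864

Each neighborhood is assigned to its cheapest site among the open ones.
{S1}: C1→S1 11·5=55, C2→S1 13·18=234, C3→S1 15·16=240, C4→S1 4·21=84, C5→S1 2·19=38. Service 651; fixed 213; total 864.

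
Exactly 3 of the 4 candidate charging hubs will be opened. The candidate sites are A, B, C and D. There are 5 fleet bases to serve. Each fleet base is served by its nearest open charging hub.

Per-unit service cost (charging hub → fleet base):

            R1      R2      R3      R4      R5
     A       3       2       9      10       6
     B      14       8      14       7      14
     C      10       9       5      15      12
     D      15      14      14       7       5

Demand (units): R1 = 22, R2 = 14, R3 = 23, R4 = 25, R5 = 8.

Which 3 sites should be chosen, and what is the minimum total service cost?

With exactly 3 open, each fleet base uses its cheapest among the chosen.
{A, C, D}: R1→A 3·22=66, R2→A 2·14=28, R3→C 5·23=115, R4→D 7·25=175, R5→D 5·8=40. Service cost 424.
{A, B, C}: service cost 432
{A, B, D}: service cost 516
Among all 4 size-3 choices, {A, C, D} is lowest.

Choose A, C and D; total service cost 424.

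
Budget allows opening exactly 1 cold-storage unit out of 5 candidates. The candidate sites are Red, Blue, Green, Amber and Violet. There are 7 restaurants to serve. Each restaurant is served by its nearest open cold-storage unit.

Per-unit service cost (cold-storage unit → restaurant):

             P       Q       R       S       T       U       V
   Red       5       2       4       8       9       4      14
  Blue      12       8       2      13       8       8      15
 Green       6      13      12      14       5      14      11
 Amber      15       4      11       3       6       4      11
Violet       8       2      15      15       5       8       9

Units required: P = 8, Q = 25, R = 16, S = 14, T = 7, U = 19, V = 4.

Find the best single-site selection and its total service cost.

With exactly 1 open, each restaurant uses its cheapest among the chosen.
{Red}: P→Red 5·8=40, Q→Red 2·25=50, R→Red 4·16=64, S→Red 8·14=112, T→Red 9·7=63, U→Red 4·19=76, V→Red 14·4=56. Service cost 461.
{Amber}: service cost 600
{Blue}: service cost 778
Among all 5 size-1 choices, {Red} is lowest.

Choose Red only; total service cost 461.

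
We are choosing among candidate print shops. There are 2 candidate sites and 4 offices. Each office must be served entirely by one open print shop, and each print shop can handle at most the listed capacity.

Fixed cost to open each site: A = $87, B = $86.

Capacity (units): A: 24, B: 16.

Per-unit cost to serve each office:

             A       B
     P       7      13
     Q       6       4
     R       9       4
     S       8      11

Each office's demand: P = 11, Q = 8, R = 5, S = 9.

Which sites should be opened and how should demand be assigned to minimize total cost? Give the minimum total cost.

Minimum total cost: 374

Open {A, B}: P→A 7·11=77, Q→B 4·8=32, R→B 4·5=20, S→A 8·9=72.
Loads: A carries 20/24, B carries 13/16. Service 201; fixed 173; total 374.
Next best feasible plan costs 417.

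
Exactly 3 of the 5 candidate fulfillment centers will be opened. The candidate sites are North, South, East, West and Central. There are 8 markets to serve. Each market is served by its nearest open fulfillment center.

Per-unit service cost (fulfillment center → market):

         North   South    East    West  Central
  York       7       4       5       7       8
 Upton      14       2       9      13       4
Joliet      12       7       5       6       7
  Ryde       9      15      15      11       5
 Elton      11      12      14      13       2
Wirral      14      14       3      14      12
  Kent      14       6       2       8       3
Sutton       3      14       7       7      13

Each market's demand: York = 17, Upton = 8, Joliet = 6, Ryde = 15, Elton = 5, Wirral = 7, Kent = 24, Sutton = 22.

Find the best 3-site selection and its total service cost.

With exactly 3 open, each market uses its cheapest among the chosen.
{North, East, Central}: York→East 5·17=85, Upton→Central 4·8=32, Joliet→East 5·6=30, Ryde→Central 5·15=75, Elton→Central 2·5=10, Wirral→East 3·7=21, Kent→East 2·24=48, Sutton→North 3·22=66. Service cost 367.
{South, East, Central}: service cost 422
{North, South, Central}: service cost 433
Among all 10 size-3 choices, {North, East, Central} is lowest.

Choose North, East and Central; total service cost 367.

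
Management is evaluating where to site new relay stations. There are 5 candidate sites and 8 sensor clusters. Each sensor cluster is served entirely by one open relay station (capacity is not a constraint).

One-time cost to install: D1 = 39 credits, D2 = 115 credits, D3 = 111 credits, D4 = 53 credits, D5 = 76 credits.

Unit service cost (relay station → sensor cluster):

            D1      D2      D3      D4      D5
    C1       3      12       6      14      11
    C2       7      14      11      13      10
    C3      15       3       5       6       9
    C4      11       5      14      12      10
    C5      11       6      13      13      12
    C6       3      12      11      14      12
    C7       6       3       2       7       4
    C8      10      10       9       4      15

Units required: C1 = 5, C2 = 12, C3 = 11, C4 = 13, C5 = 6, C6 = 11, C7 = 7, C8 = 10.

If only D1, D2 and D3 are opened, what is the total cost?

Each sensor cluster is assigned to its cheapest site among the open ones.
{D1, D2, D3}: C1→D1 3·5=15, C2→D1 7·12=84, C3→D2 3·11=33, C4→D2 5·13=65, C5→D2 6·6=36, C6→D1 3·11=33, C7→D3 2·7=14, C8→D3 9·10=90. Service 370; fixed 265; total 635.

Total cost: 635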